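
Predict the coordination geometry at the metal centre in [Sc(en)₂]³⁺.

Summing ligand charges against the +3 overall charge gives an oxidation state of +3 for scandium.
Sc sits in group 3, so the d-electron count is 3 − 3 = 0.
Counting donor atoms: 2×ethylenediamine (bidentate) → 4 donors. Coordination number = 4.
A d⁰ ion has no crystal-field stabilisation preference between square planar and tetrahedral, so four ligands adopt the sterically favoured tetrahedral geometry.

tetrahedral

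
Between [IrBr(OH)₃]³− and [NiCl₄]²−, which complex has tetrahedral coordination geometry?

[NiCl₄]²−

For [IrBr(OH)₃]³−: Each bromide is −1; each hydroxide is −1; balancing the −3 overall charge requires Ir(I). Group 9 minus oxidation state 1 gives a d⁸ configuration. A 5d d⁸ ion has a large crystal-field splitting; square planar leaves the high-energy d_{x²−y²} orbital empty and maximises CFSE. → square planar.
For [NiCl₄]²−: Ligand charges: each chloride is −1. With an overall charge of −2 the nickel centre must be in the +2 oxidation state. Group 10 minus oxidation state 2 gives a d⁸ configuration. Chloride is a weak-field ligand. With weak-field ligands the CFSE gain from square planar is small, so a 3d d⁸ ion takes the sterically preferred tetrahedral geometry. → tetrahedral.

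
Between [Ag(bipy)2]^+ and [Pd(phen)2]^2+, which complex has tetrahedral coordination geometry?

For [Ag(bipy)2]^+: Ligand charges: 2,2′-bipyridine is neutral. With an overall charge of +1 the silver centre must be in the +1 oxidation state. Group 11 minus oxidation state 1 gives a d¹⁰ configuration. A d¹⁰ ion has no crystal-field stabilisation preference between square planar and tetrahedral, so four ligands adopt the sterically favoured tetrahedral geometry. → tetrahedral.
For [Pd(phen)2]^2+: 1,10-phenanthroline is neutral; balancing the +2 overall charge requires Pd(II). Palladium is a group-10 element; Pd(II) is therefore d⁸. A 4d d⁸ ion has a large crystal-field splitting; square planar leaves the high-energy d_{x²−y²} orbital empty and maximises CFSE. → square planar.

[Ag(bipy)2]^+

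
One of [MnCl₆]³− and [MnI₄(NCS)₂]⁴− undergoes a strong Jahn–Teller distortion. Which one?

[MnCl₆]³−

[MnCl₆]³−: Ligand charges: each chloride is −1. With an overall charge of −3 the manganese centre must be in the +3 oxidation state. Group 7 minus oxidation state 3 gives a d⁴ configuration. Chloride is a weak-field ligand for a first-row metal, so the complex is high-spin. The t₂g³e_g¹ (high-spin) configuration has an unevenly filled e_g set; the Jahn–Teller theorem predicts a tetragonal distortion (typically axial elongation) to lift the degeneracy.
[MnI₄(NCS)₂]⁴−: Summing ligand charges against the −4 overall charge gives an oxidation state of +2 for manganese. Manganese is a group-7 element; Mn(II) is therefore d⁵. Iodide and isothiocyanate are weak-field ligands for a first-row metal, so the complex is high-spin. The d⁵ configuration leaves the e_g set evenly filled (or empty) — no strong Jahn–Teller driving force.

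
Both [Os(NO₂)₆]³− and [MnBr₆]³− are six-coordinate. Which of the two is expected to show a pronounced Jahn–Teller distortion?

[MnBr₆]³−

[Os(NO₂)₆]³−: Ligand charges: each nitro (N-bound nitrite) is −1. With an overall charge of −3 the osmium centre must be in the +3 oxidation state. Os sits in group 8, so the d-electron count is 8 − 3 = 5. A 5d ion has a large Δₒ and is invariably low-spin. The d⁵ configuration leaves the e_g set evenly filled (or empty) — no strong Jahn–Teller driving force.
[MnBr₆]³−: Summing ligand charges against the −3 overall charge gives an oxidation state of +3 for manganese. Mn sits in group 7, so the d-electron count is 7 − 3 = 4. Bromide is a weak-field ligand for a first-row metal, so the complex is high-spin. The t₂g³e_g¹ (high-spin) configuration has an unevenly filled e_g set; the Jahn–Teller theorem predicts a tetragonal distortion (typically axial elongation) to lift the degeneracy.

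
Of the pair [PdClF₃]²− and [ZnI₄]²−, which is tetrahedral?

For [PdClF₃]²−: Summing ligand charges against the −2 overall charge gives an oxidation state of +2 for palladium. Palladium is a group-10 element; Pd(II) is therefore d⁸. A 4d d⁸ ion has a large crystal-field splitting; square planar leaves the high-energy d_{x²−y²} orbital empty and maximises CFSE. → square planar.
For [ZnI₄]²−: Each iodide is −1; balancing the −2 overall charge requires Zn(II). Zn sits in group 12, so the d-electron count is 12 − 2 = 10. A d¹⁰ ion has no crystal-field stabilisation preference between square planar and tetrahedral, so four ligands adopt the sterically favoured tetrahedral geometry. → tetrahedral.

[ZnI₄]²−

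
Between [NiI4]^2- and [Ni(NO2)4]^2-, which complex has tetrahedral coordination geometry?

[NiI4]^2-

For [NiI4]^2-: Each iodide is −1; balancing the −2 overall charge requires Ni(II). Group 10 minus oxidation state 2 gives a d⁸ configuration. Iodide is a weak-field ligand. With weak-field ligands the CFSE gain from square planar is small, so a 3d d⁸ ion takes the sterically preferred tetrahedral geometry. → tetrahedral.
For [Ni(NO2)4]^2-: Summing ligand charges against the −2 overall charge gives an oxidation state of +2 for nickel. Nickel is a group-10 element; Ni(II) is therefore d⁸. Nitro (N-bound nitrite) is a strong-field ligand (high in the spectrochemical series). A 3d d⁸ ion with strong-field ligands gains enough CFSE to favour square planar over tetrahedral. → square planar.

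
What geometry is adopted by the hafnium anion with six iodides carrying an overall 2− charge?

Ligand charges: each iodide is −1. With an overall charge of −2 the hafnium centre must be in the +4 oxidation state.
Group 4 minus oxidation state 4 gives a d⁰ configuration.
With 6 monodentate ligands the coordination number is 6.
Six donors around a single metal centre give an octahedral coordination sphere.

octahedral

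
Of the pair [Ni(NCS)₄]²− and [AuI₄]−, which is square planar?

For [Ni(NCS)₄]²−: Each isothiocyanate is −1; balancing the −2 overall charge requires Ni(II). Ni sits in group 10, so the d-electron count is 10 − 2 = 8. Isothiocyanate is a weak-field ligand. With weak-field ligands the CFSE gain from square planar is small, so a 3d d⁸ ion takes the sterically preferred tetrahedral geometry. → tetrahedral.
For [AuI₄]−: Each iodide is −1; balancing the −1 overall charge requires Au(III). Group 11 minus oxidation state 3 gives a d⁸ configuration. A 5d d⁸ ion has a large crystal-field splitting; square planar leaves the high-energy d_{x²−y²} orbital empty and maximises CFSE. → square planar.

[AuI₄]−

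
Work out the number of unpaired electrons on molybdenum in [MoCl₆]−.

1

Each chloride is −1; balancing the −1 overall charge requires Mo(V).
Molybdenum is a group-6 element; Mo(V) is therefore d¹.
In an octahedral field the d¹ configuration is t₂g¹e_g⁰ (only one arrangement possible), giving 1 unpaired electron.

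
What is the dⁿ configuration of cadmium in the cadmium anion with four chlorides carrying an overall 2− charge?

d10

Summing ligand charges against the −2 overall charge gives an oxidation state of +2 for cadmium.
Cd sits in group 12, so the d-electron count is 12 − 2 = 10.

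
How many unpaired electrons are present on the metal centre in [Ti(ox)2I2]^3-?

Ligand charges: each oxalate is −2; each iodide is −1. With an overall charge of −3 the titanium centre must be in the +3 oxidation state.
Group 4 minus oxidation state 3 gives a d¹ configuration.
Counting donor atoms: 2×oxalate (bidentate) → 4 donors; 2×iodide (monodentate) → 2 donors. Coordination number = 6.
In an octahedral field the d¹ configuration is t₂g¹e_g⁰ (only one arrangement possible), giving 1 unpaired electron.

1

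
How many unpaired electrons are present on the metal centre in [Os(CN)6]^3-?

1 unpaired electron

Each cyanide is −1; balancing the −3 overall charge requires Os(III).
Group 8 minus oxidation state 3 gives a d⁵ configuration.
The spin state decides the count: a 5d ion has a large Δₒ and is invariably low-spin.
An octahedral low-spin d⁵ ion is t₂g⁵e_g⁰, giving 1 unpaired electron.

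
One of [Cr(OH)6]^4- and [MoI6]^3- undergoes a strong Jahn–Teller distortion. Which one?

[Cr(OH)6]^4-

[Cr(OH)6]^4-: Ligand charges: each hydroxide is −1. With an overall charge of −4 the chromium centre must be in the +2 oxidation state. Cr sits in group 6, so the d-electron count is 6 − 2 = 4. Hydroxide is a weak-field ligand for a first-row metal, so the complex is high-spin. The t₂g³e_g¹ (high-spin) configuration has an unevenly filled e_g set; the Jahn–Teller theorem predicts a tetragonal distortion (typically axial elongation) to lift the degeneracy.
[MoI6]^3-: Summing ligand charges against the −3 overall charge gives an oxidation state of +3 for molybdenum. Group 6 minus oxidation state 3 gives a d³ configuration. The d³ configuration leaves the e_g set evenly filled (or empty) — no strong Jahn–Teller driving force.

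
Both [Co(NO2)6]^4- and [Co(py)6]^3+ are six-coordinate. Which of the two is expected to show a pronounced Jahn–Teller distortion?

[Co(NO2)6]^4-

[Co(NO2)6]^4-: Ligand charges: each nitro (N-bound nitrite) is −1. With an overall charge of −4 the cobalt centre must be in the +2 oxidation state. Cobalt is a group-9 element; Co(II) is therefore d⁷. Nitro (N-bound nitrite) is a strong-field ligand (high in the spectrochemical series) for a first-row metal, so the complex is low-spin. The t₂g⁶e_g¹ (low-spin) configuration has an unevenly filled e_g set; the Jahn–Teller theorem predicts a tetragonal distortion (typically axial elongation) to lift the degeneracy.
[Co(py)6]^3+: Pyridine is neutral; balancing the +3 overall charge requires Co(III). Cobalt is a group-9 element; Co(III) is therefore d⁶. Co(III) has an exceptionally large octahedral splitting and is low-spin with essentially every ligand except fluoride. The d⁶ configuration leaves the e_g set evenly filled (or empty) — no strong Jahn–Teller driving force.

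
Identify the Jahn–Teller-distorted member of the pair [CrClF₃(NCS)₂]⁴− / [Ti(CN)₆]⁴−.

[CrClF₃(NCS)₂]⁴−: Ligand charges: each chloride is −1; each fluoride is −1; each isothiocyanate is −1. With an overall charge of −4 the chromium centre must be in the +2 oxidation state. Chromium is a group-6 element; Cr(II) is therefore d⁴. Chloride, fluoride, and isothiocyanate are weak-field ligands for a first-row metal, so the complex is high-spin. The t₂g³e_g¹ (high-spin) configuration has an unevenly filled e_g set; the Jahn–Teller theorem predicts a tetragonal distortion (typically axial elongation) to lift the degeneracy.
[Ti(CN)₆]⁴−: Summing ligand charges against the −4 overall charge gives an oxidation state of +2 for titanium. Group 4 minus oxidation state 2 gives a d² configuration. The d² configuration leaves the e_g set evenly filled (or empty) — no strong Jahn–Teller driving force.

[CrClF₃(NCS)₂]⁴−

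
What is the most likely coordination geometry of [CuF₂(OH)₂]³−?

tetrahedral

Ligand charges: each fluoride is −1; each hydroxide is −1. With an overall charge of −3 the copper centre must be in the +1 oxidation state.
Copper is a group-11 element; Cu(I) is therefore d¹⁰.
With 4 monodentate ligands the coordination number is 4.
A d¹⁰ ion has no crystal-field stabilisation preference between square planar and tetrahedral, so four ligands adopt the sterically favoured tetrahedral geometry.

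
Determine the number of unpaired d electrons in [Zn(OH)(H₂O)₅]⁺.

0

Each hydroxide is −1; water is neutral; balancing the +1 overall charge requires Zn(II).
Zinc is a group-12 element; Zn(II) is therefore d¹⁰.
In an octahedral field the d¹⁰ configuration is t₂g⁶e_g⁴, giving 0 unpaired electrons.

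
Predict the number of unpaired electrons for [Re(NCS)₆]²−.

3 unpaired electrons

Summing ligand charges against the −2 overall charge gives an oxidation state of +4 for rhenium.
Rhenium is a group-7 element; Re(IV) is therefore d³.
In an octahedral field the d³ configuration is t₂g³e_g⁰ (only one arrangement possible), giving 3 unpaired electrons.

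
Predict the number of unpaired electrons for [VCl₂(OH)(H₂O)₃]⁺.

1

Ligand charges: each chloride is −1; each hydroxide is −1; water is neutral. With an overall charge of +1 the vanadium centre must be in the +4 oxidation state.
V sits in group 5, so the d-electron count is 5 − 4 = 1.
In an octahedral field the d¹ configuration is t₂g¹e_g⁰ (only one arrangement possible), giving 1 unpaired electron.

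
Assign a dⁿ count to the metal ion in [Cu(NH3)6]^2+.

Ligand charges: ammonia is neutral. With an overall charge of +2 the copper centre must be in the +2 oxidation state.
Copper is a group-11 element; Cu(II) is therefore d⁹.

d9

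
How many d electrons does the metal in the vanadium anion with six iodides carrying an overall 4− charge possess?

Ligand charges: each iodide is −1. With an overall charge of −4 the vanadium centre must be in the +2 oxidation state.
V sits in group 5, so the d-electron count is 5 − 2 = 3.

d3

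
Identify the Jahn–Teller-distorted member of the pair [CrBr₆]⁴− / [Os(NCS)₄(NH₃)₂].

[CrBr₆]⁴−

[CrBr₆]⁴−: Each bromide is −1; balancing the −4 overall charge requires Cr(II). Cr sits in group 6, so the d-electron count is 6 − 2 = 4. Bromide is a weak-field ligand for a first-row metal, so the complex is high-spin. The t₂g³e_g¹ (high-spin) configuration has an unevenly filled e_g set; the Jahn–Teller theorem predicts a tetragonal distortion (typically axial elongation) to lift the degeneracy.
[Os(NCS)₄(NH₃)₂]: Ligand charges: each isothiocyanate is −1; ammonia is neutral. With an overall charge of 0 the osmium centre must be in the +4 oxidation state. Os sits in group 8, so the d-electron count is 8 − 4 = 4. A 5d ion has a large Δₒ and is invariably low-spin. The d⁴ configuration leaves the e_g set evenly filled (or empty) — no strong Jahn–Teller driving force.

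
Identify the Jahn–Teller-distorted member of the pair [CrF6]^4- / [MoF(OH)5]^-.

[CrF6]^4-: Summing ligand charges against the −4 overall charge gives an oxidation state of +2 for chromium. Cr sits in group 6, so the d-electron count is 6 − 2 = 4. Fluoride is a weak-field ligand for a first-row metal, so the complex is high-spin. The t₂g³e_g¹ (high-spin) configuration has an unevenly filled e_g set; the Jahn–Teller theorem predicts a tetragonal distortion (typically axial elongation) to lift the degeneracy.
[MoF(OH)5]^-: Ligand charges: each fluoride is −1; each hydroxide is −1. With an overall charge of −1 the molybdenum centre must be in the +5 oxidation state. Mo sits in group 6, so the d-electron count is 6 − 5 = 1. The d¹ configuration leaves the e_g set evenly filled (or empty) — no strong Jahn–Teller driving force.

[CrF6]^4-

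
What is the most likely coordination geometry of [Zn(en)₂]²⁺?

tetrahedral

Ligand charges: ethylenediamine is neutral. With an overall charge of +2 the zinc centre must be in the +2 oxidation state.
Zn sits in group 12, so the d-electron count is 12 − 2 = 10.
Counting donor atoms: 2×ethylenediamine (bidentate) → 4 donors. Coordination number = 4.
A d¹⁰ ion has no crystal-field stabilisation preference between square planar and tetrahedral, so four ligands adopt the sterically favoured tetrahedral geometry.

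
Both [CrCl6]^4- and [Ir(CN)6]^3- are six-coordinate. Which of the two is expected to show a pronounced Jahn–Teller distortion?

[CrCl6]^4-

[CrCl6]^4-: Ligand charges: each chloride is −1. With an overall charge of −4 the chromium centre must be in the +2 oxidation state. Cr sits in group 6, so the d-electron count is 6 − 2 = 4. Chloride is a weak-field ligand for a first-row metal, so the complex is high-spin. The t₂g³e_g¹ (high-spin) configuration has an unevenly filled e_g set; the Jahn–Teller theorem predicts a tetragonal distortion (typically axial elongation) to lift the degeneracy.
[Ir(CN)6]^3-: Ligand charges: each cyanide is −1. With an overall charge of −3 the iridium centre must be in the +3 oxidation state. Ir sits in group 9, so the d-electron count is 9 − 3 = 6. A 5d ion has a large Δₒ and is invariably low-spin. The d⁶ configuration leaves the e_g set evenly filled (or empty) — no strong Jahn–Teller driving force.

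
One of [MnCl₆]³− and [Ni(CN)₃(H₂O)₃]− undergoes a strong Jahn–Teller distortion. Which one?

[MnCl₆]³−

[MnCl₆]³−: Summing ligand charges against the −3 overall charge gives an oxidation state of +3 for manganese. Mn sits in group 7, so the d-electron count is 7 − 3 = 4. Chloride is a weak-field ligand for a first-row metal, so the complex is high-spin. The t₂g³e_g¹ (high-spin) configuration has an unevenly filled e_g set; the Jahn–Teller theorem predicts a tetragonal distortion (typically axial elongation) to lift the degeneracy.
[Ni(CN)₃(H₂O)₃]−: Ligand charges: each cyanide is −1; water is neutral. With an overall charge of −1 the nickel centre must be in the +2 oxidation state. Ni sits in group 10, so the d-electron count is 10 − 2 = 8. The d⁸ configuration leaves the e_g set evenly filled (or empty) — no strong Jahn–Teller driving force.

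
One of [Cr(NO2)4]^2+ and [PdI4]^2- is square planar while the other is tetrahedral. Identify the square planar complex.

[PdI4]^2-

For [Cr(NO2)4]^2+: Ligand charges: each nitro (N-bound nitrite) is −1. With an overall charge of +2 the chromium centre must be in the +6 oxidation state. Chromium is a group-6 element; Cr(VI) is therefore d⁰. A d⁰ ion has no crystal-field stabilisation preference between square planar and tetrahedral, so four ligands adopt the sterically favoured tetrahedral geometry. → tetrahedral.
For [PdI4]^2-: Summing ligand charges against the −2 overall charge gives an oxidation state of +2 for palladium. Group 10 minus oxidation state 2 gives a d⁸ configuration. A 4d d⁸ ion has a large crystal-field splitting; square planar leaves the high-energy d_{x²−y²} orbital empty and maximises CFSE. → square planar.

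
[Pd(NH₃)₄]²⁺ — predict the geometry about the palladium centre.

square planar

Ligand charges: ammonia is neutral. With an overall charge of +2 the palladium centre must be in the +2 oxidation state.
Group 10 minus oxidation state 2 gives a d⁸ configuration.
Coordination number: 4.
A 4d d⁸ ion has a large crystal-field splitting; square planar leaves the high-energy d_{x²−y²} orbital empty and maximises CFSE.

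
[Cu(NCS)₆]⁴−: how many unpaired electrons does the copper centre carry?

Ligand charges: each isothiocyanate is −1. With an overall charge of −4 the copper centre must be in the +2 oxidation state.
Cu sits in group 11, so the d-electron count is 11 − 2 = 9.
In an octahedral field the d⁹ configuration is t₂g⁶e_g³ (only one arrangement possible), giving 1 unpaired electron.

1 unpaired electron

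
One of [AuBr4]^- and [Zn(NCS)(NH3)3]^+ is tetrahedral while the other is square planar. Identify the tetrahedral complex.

For [AuBr4]^-: Each bromide is −1; balancing the −1 overall charge requires Au(III). Group 11 minus oxidation state 3 gives a d⁸ configuration. A 5d d⁸ ion has a large crystal-field splitting; square planar leaves the high-energy d_{x²−y²} orbital empty and maximises CFSE. → square planar.
For [Zn(NCS)(NH3)3]^+: Summing ligand charges against the +1 overall charge gives an oxidation state of +2 for zinc. Group 12 minus oxidation state 2 gives a d¹⁰ configuration. A d¹⁰ ion has no crystal-field stabilisation preference between square planar and tetrahedral, so four ligands adopt the sterically favoured tetrahedral geometry. → tetrahedral.

[Zn(NCS)(NH3)3]^+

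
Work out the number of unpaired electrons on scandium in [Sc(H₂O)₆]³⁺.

0 unpaired electrons

Water is neutral; balancing the +3 overall charge requires Sc(III).
Sc sits in group 3, so the d-electron count is 3 − 3 = 0.
In an octahedral field the d⁰ configuration is t₂g⁰e_g⁰, giving 0 unpaired electrons.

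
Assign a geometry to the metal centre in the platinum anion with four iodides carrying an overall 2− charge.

Each iodide is −1; balancing the −2 overall charge requires Pt(II).
Pt sits in group 10, so the d-electron count is 10 − 2 = 8.
With 4 monodentate ligands the coordination number is 4.
A 5d d⁸ ion has a large crystal-field splitting; square planar leaves the high-energy d_{x²−y²} orbital empty and maximises CFSE.

square planar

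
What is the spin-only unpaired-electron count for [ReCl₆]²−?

Summing ligand charges against the −2 overall charge gives an oxidation state of +4 for rhenium.
Rhenium is a group-7 element; Re(IV) is therefore d³.
In an octahedral field the d³ configuration is t₂g³e_g⁰ (only one arrangement possible), giving 3 unpaired electrons.

3 unpaired electrons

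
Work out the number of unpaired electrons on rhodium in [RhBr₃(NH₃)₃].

Summing ligand charges against the 0 overall charge gives an oxidation state of +3 for rhodium.
Group 9 minus oxidation state 3 gives a d⁶ configuration.
The spin state decides the count: a 4d ion has a large Δₒ and is invariably low-spin.
An octahedral low-spin d⁶ ion is t₂g⁶e_g⁰, giving 0 unpaired electrons.

0 unpaired electrons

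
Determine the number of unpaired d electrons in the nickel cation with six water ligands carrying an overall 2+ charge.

2 unpaired electrons

Ligand charges: water is neutral. With an overall charge of +2 the nickel centre must be in the +2 oxidation state.
Nickel is a group-10 element; Ni(II) is therefore d⁸.
In an octahedral field the d⁸ configuration is t₂g⁶e_g² (only one arrangement possible), giving 2 unpaired electrons.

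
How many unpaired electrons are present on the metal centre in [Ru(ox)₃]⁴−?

Ligand charges: each oxalate is −2. With an overall charge of −4 the ruthenium centre must be in the +2 oxidation state.
Ruthenium is a group-8 element; Ru(II) is therefore d⁶.
Counting donor atoms: 3×oxalate (bidentate) → 6 donors. Coordination number = 6.
The spin state decides the count: a 4d ion has a large Δₒ and is invariably low-spin.
An octahedral low-spin d⁶ ion is t₂g⁶e_g⁰, giving 0 unpaired electrons.

0 unpaired electrons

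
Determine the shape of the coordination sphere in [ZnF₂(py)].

trigonal planar

Ligand charges: each fluoride is −1; pyridine is neutral. With an overall charge of 0 the zinc centre must be in the +2 oxidation state.
Zn sits in group 12, so the d-electron count is 12 − 2 = 10.
With 3 monodentate ligands the coordination number is 3.
Three ligands around a d¹⁰ centre minimise repulsion in a trigonal-planar arrangement.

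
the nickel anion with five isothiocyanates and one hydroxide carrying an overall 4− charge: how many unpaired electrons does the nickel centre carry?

Ligand charges: each isothiocyanate is −1; each hydroxide is −1. With an overall charge of −4 the nickel centre must be in the +2 oxidation state.
Nickel is a group-10 element; Ni(II) is therefore d⁸.
In an octahedral field the d⁸ configuration is t₂g⁶e_g² (only one arrangement possible), giving 2 unpaired electrons.

2 unpaired electrons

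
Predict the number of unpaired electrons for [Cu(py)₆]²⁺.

1

Ligand charges: pyridine is neutral. With an overall charge of +2 the copper centre must be in the +2 oxidation state.
Cu sits in group 11, so the d-electron count is 11 − 2 = 9.
In an octahedral field the d⁹ configuration is t₂g⁶e_g³ (only one arrangement possible), giving 1 unpaired electron.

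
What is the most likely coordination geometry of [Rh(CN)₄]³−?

Each cyanide is −1; balancing the −3 overall charge requires Rh(I).
Rhodium is a group-9 element; Rh(I) is therefore d⁸.
Coordination number: 4.
A 4d d⁸ ion has a large crystal-field splitting; square planar leaves the high-energy d_{x²−y²} orbital empty and maximises CFSE.

square planar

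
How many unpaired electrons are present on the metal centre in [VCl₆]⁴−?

3 unpaired electrons

Each chloride is −1; balancing the −4 overall charge requires V(II).
Vanadium is a group-5 element; V(II) is therefore d³.
In an octahedral field the d³ configuration is t₂g³e_g⁰ (only one arrangement possible), giving 3 unpaired electrons.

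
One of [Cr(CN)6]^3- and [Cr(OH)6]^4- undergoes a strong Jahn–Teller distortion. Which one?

[Cr(OH)6]^4-

[Cr(CN)6]^3-: Ligand charges: each cyanide is −1. With an overall charge of −3 the chromium centre must be in the +3 oxidation state. Cr sits in group 6, so the d-electron count is 6 − 3 = 3. The d³ configuration leaves the e_g set evenly filled (or empty) — no strong Jahn–Teller driving force.
[Cr(OH)6]^4-: Ligand charges: each hydroxide is −1. With an overall charge of −4 the chromium centre must be in the +2 oxidation state. Chromium is a group-6 element; Cr(II) is therefore d⁴. Hydroxide is a weak-field ligand for a first-row metal, so the complex is high-spin. The t₂g³e_g¹ (high-spin) configuration has an unevenly filled e_g set; the Jahn–Teller theorem predicts a tetragonal distortion (typically axial elongation) to lift the degeneracy.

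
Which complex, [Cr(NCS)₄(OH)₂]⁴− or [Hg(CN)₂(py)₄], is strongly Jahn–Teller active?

[Cr(NCS)₄(OH)₂]⁴−: Each isothiocyanate is −1; each hydroxide is −1; balancing the −4 overall charge requires Cr(II). Cr sits in group 6, so the d-electron count is 6 − 2 = 4. Hydroxide and isothiocyanate are weak-field ligands for a first-row metal, so the complex is high-spin. The t₂g³e_g¹ (high-spin) configuration has an unevenly filled e_g set; the Jahn–Teller theorem predicts a tetragonal distortion (typically axial elongation) to lift the degeneracy.
[Hg(CN)₂(py)₄]: Each cyanide is −1; pyridine is neutral; balancing the 0 overall charge requires Hg(II). Group 12 minus oxidation state 2 gives a d¹⁰ configuration. The d¹⁰ configuration leaves the e_g set evenly filled (or empty) — no strong Jahn–Teller driving force.

[Cr(NCS)₄(OH)₂]⁴−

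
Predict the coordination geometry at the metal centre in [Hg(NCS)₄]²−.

Summing ligand charges against the −2 overall charge gives an oxidation state of +2 for mercury.
Hg sits in group 12, so the d-electron count is 12 − 2 = 10.
Coordination number: 4.
A d¹⁰ ion has no crystal-field stabilisation preference between square planar and tetrahedral, so four ligands adopt the sterically favoured tetrahedral geometry.

tetrahedral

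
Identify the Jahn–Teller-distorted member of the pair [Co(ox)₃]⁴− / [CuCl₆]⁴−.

[Co(ox)₃]⁴−: Each oxalate is −2; balancing the −4 overall charge requires Co(II). Cobalt is a group-9 element; Co(II) is therefore d⁷. Oxalate is a weak-field ligand for a first-row metal, so the complex is high-spin. The d⁷ configuration leaves the e_g set evenly filled (or empty) — no strong Jahn–Teller driving force.
[CuCl₆]⁴−: Ligand charges: each chloride is −1. With an overall charge of −4 the copper centre must be in the +2 oxidation state. Copper is a group-11 element; Cu(II) is therefore d⁹. The t₂g⁶e_g³ configuration has an unevenly filled e_g set; the Jahn–Teller theorem predicts a tetragonal distortion (typically axial elongation) to lift the degeneracy.

[CuCl₆]⁴−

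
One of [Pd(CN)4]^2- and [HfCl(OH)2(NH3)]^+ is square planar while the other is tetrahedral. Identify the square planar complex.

For [Pd(CN)4]^2-: Summing ligand charges against the −2 overall charge gives an oxidation state of +2 for palladium. Palladium is a group-10 element; Pd(II) is therefore d⁸. A 4d d⁸ ion has a large crystal-field splitting; square planar leaves the high-energy d_{x²−y²} orbital empty and maximises CFSE. → square planar.
For [HfCl(OH)2(NH3)]^+: Ligand charges: each chloride is −1; each hydroxide is −1; ammonia is neutral. With an overall charge of +1 the hafnium centre must be in the +4 oxidation state. Hf sits in group 4, so the d-electron count is 4 − 4 = 0. A d⁰ ion has no crystal-field stabilisation preference between square planar and tetrahedral, so four ligands adopt the sterically favoured tetrahedral geometry. → tetrahedral.

[Pd(CN)4]^2-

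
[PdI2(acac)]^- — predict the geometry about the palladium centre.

square planar

Each iodide is −1; each acetylacetonate is −1; balancing the −1 overall charge requires Pd(II).
Palladium is a group-10 element; Pd(II) is therefore d⁸.
Counting donor atoms: 2×iodide (monodentate) → 2 donors; 1×acetylacetonate (bidentate) → 2 donors. Coordination number = 4.
A 4d d⁸ ion has a large crystal-field splitting; square planar leaves the high-energy d_{x²−y²} orbital empty and maximises CFSE.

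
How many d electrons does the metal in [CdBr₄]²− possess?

Each bromide is −1; balancing the −2 overall charge requires Cd(II).
Cd sits in group 12, so the d-electron count is 12 − 2 = 10.

d¹⁰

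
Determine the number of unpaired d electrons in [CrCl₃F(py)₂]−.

3

Each chloride is −1; each fluoride is −1; pyridine is neutral; balancing the −1 overall charge requires Cr(III).
Group 6 minus oxidation state 3 gives a d³ configuration.
In an octahedral field the d³ configuration is t₂g³e_g⁰ (only one arrangement possible), giving 3 unpaired electrons.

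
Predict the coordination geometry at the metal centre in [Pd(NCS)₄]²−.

Ligand charges: each isothiocyanate is −1. With an overall charge of −2 the palladium centre must be in the +2 oxidation state.
Palladium is a group-10 element; Pd(II) is therefore d⁸.
With 4 monodentate ligands the coordination number is 4.
A 4d d⁸ ion has a large crystal-field splitting; square planar leaves the high-energy d_{x²−y²} orbital empty and maximises CFSE.

square planar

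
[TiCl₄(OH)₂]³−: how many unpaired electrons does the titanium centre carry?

1 unpaired electron

Summing ligand charges against the −3 overall charge gives an oxidation state of +3 for titanium.
Group 4 minus oxidation state 3 gives a d¹ configuration.
In an octahedral field the d¹ configuration is t₂g¹e_g⁰ (only one arrangement possible), giving 1 unpaired electron.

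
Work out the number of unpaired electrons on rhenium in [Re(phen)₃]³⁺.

2 unpaired electrons

Ligand charges: 1,10-phenanthroline is neutral. With an overall charge of +3 the rhenium centre must be in the +3 oxidation state.
Re sits in group 7, so the d-electron count is 7 − 3 = 4.
Counting donor atoms: 3×1,10-phenanthroline (bidentate) → 6 donors. Coordination number = 6.
The spin state decides the count: a 5d ion has a large Δₒ and is invariably low-spin.
An octahedral low-spin d⁴ ion is t₂g⁴e_g⁰, giving 2 unpaired electrons.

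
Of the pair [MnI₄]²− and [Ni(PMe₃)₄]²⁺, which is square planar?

For [MnI₄]²−: Each iodide is −1; balancing the −2 overall charge requires Mn(II). Group 7 minus oxidation state 2 gives a d⁵ configuration. A high-spin d⁵ ion has zero CFSE in either geometry, so four ligands adopt the sterically favoured tetrahedral geometry. → tetrahedral.
For [Ni(PMe₃)₄]²⁺: Summing ligand charges against the +2 overall charge gives an oxidation state of +2 for nickel. Ni sits in group 10, so the d-electron count is 10 − 2 = 8. Trimethylphosphine is a strong-field ligand (high in the spectrochemical series). A 3d d⁸ ion with strong-field ligands gains enough CFSE to favour square planar over tetrahedral. → square planar.

[Ni(PMe₃)₄]²⁺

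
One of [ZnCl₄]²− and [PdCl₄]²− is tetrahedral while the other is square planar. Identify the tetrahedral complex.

[ZnCl₄]²−

For [ZnCl₄]²−: Summing ligand charges against the −2 overall charge gives an oxidation state of +2 for zinc. Zn sits in group 12, so the d-electron count is 12 − 2 = 10. A d¹⁰ ion has no crystal-field stabilisation preference between square planar and tetrahedral, so four ligands adopt the sterically favoured tetrahedral geometry. → tetrahedral.
For [PdCl₄]²−: Summing ligand charges against the −2 overall charge gives an oxidation state of +2 for palladium. Palladium is a group-10 element; Pd(II) is therefore d⁸. A 4d d⁸ ion has a large crystal-field splitting; square planar leaves the high-energy d_{x²−y²} orbital empty and maximises CFSE. → square planar.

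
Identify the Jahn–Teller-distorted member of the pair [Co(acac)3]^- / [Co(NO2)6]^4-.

[Co(acac)3]^-: Summing ligand charges against the −1 overall charge gives an oxidation state of +2 for cobalt. Group 9 minus oxidation state 2 gives a d⁷ configuration. Acetylacetonate is a weak-field ligand for a first-row metal, so the complex is high-spin. The d⁷ configuration leaves the e_g set evenly filled (or empty) — no strong Jahn–Teller driving force.
[Co(NO2)6]^4-: Each nitro (N-bound nitrite) is −1; balancing the −4 overall charge requires Co(II). Cobalt is a group-9 element; Co(II) is therefore d⁷. Nitro (N-bound nitrite) is a strong-field ligand (high in the spectrochemical series) for a first-row metal, so the complex is low-spin. The t₂g⁶e_g¹ (low-spin) configuration has an unevenly filled e_g set; the Jahn–Teller theorem predicts a tetragonal distortion (typically axial elongation) to lift the degeneracy.

[Co(NO2)6]^4-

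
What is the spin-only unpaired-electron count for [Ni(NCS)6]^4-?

Each isothiocyanate is −1; balancing the −4 overall charge requires Ni(II).
Group 10 minus oxidation state 2 gives a d⁸ configuration.
In an octahedral field the d⁸ configuration is t₂g⁶e_g² (only one arrangement possible), giving 2 unpaired electrons.

2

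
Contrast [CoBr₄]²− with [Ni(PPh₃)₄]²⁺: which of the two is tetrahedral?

[CoBr₄]²−

For [CoBr₄]²−: Each bromide is −1; balancing the −2 overall charge requires Co(II). Group 9 minus oxidation state 2 gives a d⁷ configuration. For a high-spin 3d d⁷ ion with weak-field ligands the small Δₜ gives little square-planar CFSE advantage, so four ligands adopt the sterically favoured tetrahedral geometry. → tetrahedral.
For [Ni(PPh₃)₄]²⁺: Summing ligand charges against the +2 overall charge gives an oxidation state of +2 for nickel. Group 10 minus oxidation state 2 gives a d⁸ configuration. Triphenylphosphine is a strong-field ligand (high in the spectrochemical series). A 3d d⁸ ion with strong-field ligands gains enough CFSE to favour square planar over tetrahedral. → square planar.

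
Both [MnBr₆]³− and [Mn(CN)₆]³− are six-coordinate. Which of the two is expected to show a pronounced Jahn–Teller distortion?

[MnBr₆]³−

[MnBr₆]³−: Ligand charges: each bromide is −1. With an overall charge of −3 the manganese centre must be in the +3 oxidation state. Mn sits in group 7, so the d-electron count is 7 − 3 = 4. Bromide is a weak-field ligand for a first-row metal, so the complex is high-spin. The t₂g³e_g¹ (high-spin) configuration has an unevenly filled e_g set; the Jahn–Teller theorem predicts a tetragonal distortion (typically axial elongation) to lift the degeneracy.
[Mn(CN)₆]³−: Ligand charges: each cyanide is −1. With an overall charge of −3 the manganese centre must be in the +3 oxidation state. Mn sits in group 7, so the d-electron count is 7 − 3 = 4. Cyanide is a strong-field ligand (high in the spectrochemical series) for a first-row metal, so the complex is low-spin. The d⁴ configuration leaves the e_g set evenly filled (or empty) — no strong Jahn–Teller driving force.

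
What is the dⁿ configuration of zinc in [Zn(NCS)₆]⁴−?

Summing ligand charges against the −4 overall charge gives an oxidation state of +2 for zinc.
Zinc is a group-12 element; Zn(II) is therefore d¹⁰.

d¹⁰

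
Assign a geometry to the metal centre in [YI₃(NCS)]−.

tetrahedral

Each iodide is −1; each isothiocyanate is −1; balancing the −1 overall charge requires Y(III).
Y sits in group 3, so the d-electron count is 3 − 3 = 0.
Coordination number: 4.
A d⁰ ion has no crystal-field stabilisation preference between square planar and tetrahedral, so four ligands adopt the sterically favoured tetrahedral geometry.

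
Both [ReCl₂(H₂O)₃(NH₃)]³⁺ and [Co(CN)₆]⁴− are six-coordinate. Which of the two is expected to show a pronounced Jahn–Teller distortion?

[Co(CN)₆]⁴−

[ReCl₂(H₂O)₃(NH₃)]³⁺: Each chloride is −1; water is neutral; ammonia is neutral; balancing the +3 overall charge requires Re(V). Rhenium is a group-7 element; Re(V) is therefore d². The d² configuration leaves the e_g set evenly filled (or empty) — no strong Jahn–Teller driving force.
[Co(CN)₆]⁴−: Summing ligand charges against the −4 overall charge gives an oxidation state of +2 for cobalt. Cobalt is a group-9 element; Co(II) is therefore d⁷. Cyanide is a strong-field ligand (high in the spectrochemical series) for a first-row metal, so the complex is low-spin. The t₂g⁶e_g¹ (low-spin) configuration has an unevenly filled e_g set; the Jahn–Teller theorem predicts a tetragonal distortion (typically axial elongation) to lift the degeneracy.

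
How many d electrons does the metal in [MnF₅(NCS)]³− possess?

Ligand charges: each fluoride is −1; each isothiocyanate is −1. With an overall charge of −3 the manganese centre must be in the +3 oxidation state.
Mn sits in group 7, so the d-electron count is 7 − 3 = 4.

d4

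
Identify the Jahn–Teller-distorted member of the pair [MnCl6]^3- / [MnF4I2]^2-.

[MnCl6]^3-: Summing ligand charges against the −3 overall charge gives an oxidation state of +3 for manganese. Group 7 minus oxidation state 3 gives a d⁴ configuration. Chloride is a weak-field ligand for a first-row metal, so the complex is high-spin. The t₂g³e_g¹ (high-spin) configuration has an unevenly filled e_g set; the Jahn–Teller theorem predicts a tetragonal distortion (typically axial elongation) to lift the degeneracy.
[MnF4I2]^2-: Ligand charges: each fluoride is −1; each iodide is −1. With an overall charge of −2 the manganese centre must be in the +4 oxidation state. Manganese is a group-7 element; Mn(IV) is therefore d³. The d³ configuration leaves the e_g set evenly filled (or empty) — no strong Jahn–Teller driving force.

[MnCl6]^3-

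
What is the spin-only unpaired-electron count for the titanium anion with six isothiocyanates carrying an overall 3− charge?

1

Summing ligand charges against the −3 overall charge gives an oxidation state of +3 for titanium.
Ti sits in group 4, so the d-electron count is 4 − 3 = 1.
In an octahedral field the d¹ configuration is t₂g¹e_g⁰ (only one arrangement possible), giving 1 unpaired electron.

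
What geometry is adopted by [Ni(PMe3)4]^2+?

square planar

Summing ligand charges against the +2 overall charge gives an oxidation state of +2 for nickel.
Nickel is a group-10 element; Ni(II) is therefore d⁸.
Coordination number: 4.
Trimethylphosphine is a strong-field ligand (high in the spectrochemical series).
A 3d d⁸ ion with strong-field ligands gains enough CFSE to favour square planar over tetrahedral.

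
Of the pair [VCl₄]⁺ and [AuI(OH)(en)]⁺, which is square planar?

For [VCl₄]⁺: Each chloride is −1; balancing the +1 overall charge requires V(V). Group 5 minus oxidation state 5 gives a d⁰ configuration. A d⁰ ion has no crystal-field stabilisation preference between square planar and tetrahedral, so four ligands adopt the sterically favoured tetrahedral geometry. → tetrahedral.
For [AuI(OH)(en)]⁺: Summing ligand charges against the +1 overall charge gives an oxidation state of +3 for gold. Gold is a group-11 element; Au(III) is therefore d⁸. A 5d d⁸ ion has a large crystal-field splitting; square planar leaves the high-energy d_{x²−y²} orbital empty and maximises CFSE. → square planar.

[AuI(OH)(en)]⁺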